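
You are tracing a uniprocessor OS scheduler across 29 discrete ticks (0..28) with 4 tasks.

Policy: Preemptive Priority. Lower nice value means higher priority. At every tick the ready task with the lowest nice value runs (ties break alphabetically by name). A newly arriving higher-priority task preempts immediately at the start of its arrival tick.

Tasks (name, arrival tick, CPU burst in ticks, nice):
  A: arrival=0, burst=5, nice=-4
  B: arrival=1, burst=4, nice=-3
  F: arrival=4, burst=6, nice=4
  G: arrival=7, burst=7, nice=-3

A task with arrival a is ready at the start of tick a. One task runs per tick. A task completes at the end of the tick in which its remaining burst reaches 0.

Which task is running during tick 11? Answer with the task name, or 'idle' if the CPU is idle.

t=0: ready={A} → run A
t=1: ready={A,B} → run A
t=2: ready={A,B} → run A
t=3: ready={A,B} → run A
t=4: ready={A,B,F} → run A
t=5: ready={B,F} → run B
t=6: ready={B,F} → run B
t=7: ready={B,F,G} → run B
t=8: ready={B,F,G} → run B
t=9: ready={F,G} → run G
t=10: ready={F,G} → run G
t=11: ready={F,G} → run G
t=12: ready={F,G} → run G
t=13: ready={F,G} → run G
t=14: ready={F,G} → run G
t=15: ready={F,G} → run G
t=16: ready={F} → run F
t=17: ready={F} → run F
t=18: ready={F} → run F
t=19: ready={F} → run F
t=20: ready={F} → run F
t=21: ready={F} → run F
t=22: (idle)
t=23: (idle)
t=24: (idle)
t=25: (idle)
t=26: (idle)
t=27: (idle)
t=28: (idle)

running at tick 11 = G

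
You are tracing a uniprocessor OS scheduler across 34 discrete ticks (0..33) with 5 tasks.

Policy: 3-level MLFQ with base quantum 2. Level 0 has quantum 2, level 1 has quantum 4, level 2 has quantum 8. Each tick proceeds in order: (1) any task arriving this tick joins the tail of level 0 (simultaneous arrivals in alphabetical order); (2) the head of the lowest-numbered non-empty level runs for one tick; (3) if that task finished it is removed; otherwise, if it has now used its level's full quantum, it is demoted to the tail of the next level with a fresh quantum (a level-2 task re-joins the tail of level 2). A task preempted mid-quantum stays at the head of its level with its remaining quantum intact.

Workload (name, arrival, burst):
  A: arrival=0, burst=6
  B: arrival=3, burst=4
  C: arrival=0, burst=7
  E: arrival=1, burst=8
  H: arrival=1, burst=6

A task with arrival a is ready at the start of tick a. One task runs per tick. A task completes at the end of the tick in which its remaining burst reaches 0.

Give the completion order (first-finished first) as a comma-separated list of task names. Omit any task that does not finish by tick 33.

t=0: L0/L1/L2 = AC/-/- → run A
t=1: L0/L1/L2 = ACEH/-/- → run A
t=2: L0/L1/L2 = CEH/A/- → run C
t=3: L0/L1/L2 = CEHB/A/- → run C
t=4: L0/L1/L2 = EHB/AC/- → run E
t=5: L0/L1/L2 = EHB/AC/- → run E
t=6: L0/L1/L2 = HB/ACE/- → run H
t=7: L0/L1/L2 = HB/ACE/- → run H
t=8: L0/L1/L2 = B/ACEH/- → run B
t=9: L0/L1/L2 = B/ACEH/- → run B
t=10: L0/L1/L2 = -/ACEHB/- → run A
t=11: L0/L1/L2 = -/ACEHB/- → run A
t=12: L0/L1/L2 = -/ACEHB/- → run A
t=13: L0/L1/L2 = -/ACEHB/- → run A
t=14: L0/L1/L2 = -/CEHB/- → run C
t=15: L0/L1/L2 = -/CEHB/- → run C
t=16: L0/L1/L2 = -/CEHB/- → run C
t=17: L0/L1/L2 = -/CEHB/- → run C
t=18: L0/L1/L2 = -/EHB/C → run E
t=19: L0/L1/L2 = -/EHB/C → run E
t=20: L0/L1/L2 = -/EHB/C → run E
t=21: L0/L1/L2 = -/EHB/C → run E
t=22: L0/L1/L2 = -/HB/CE → run H
t=23: L0/L1/L2 = -/HB/CE → run H
t=24: L0/L1/L2 = -/HB/CE → run H
t=25: L0/L1/L2 = -/HB/CE → run H
t=26: L0/L1/L2 = -/B/CE → run B
t=27: L0/L1/L2 = -/B/CE → run B
t=28: L0/L1/L2 = -/-/CE → run C
t=29: L0/L1/L2 = -/-/E → run E
t=30: L0/L1/L2 = -/-/E → run E
t=31: (idle)
t=32: (idle)
t=33: (idle)

completion order = A, H, B, C, E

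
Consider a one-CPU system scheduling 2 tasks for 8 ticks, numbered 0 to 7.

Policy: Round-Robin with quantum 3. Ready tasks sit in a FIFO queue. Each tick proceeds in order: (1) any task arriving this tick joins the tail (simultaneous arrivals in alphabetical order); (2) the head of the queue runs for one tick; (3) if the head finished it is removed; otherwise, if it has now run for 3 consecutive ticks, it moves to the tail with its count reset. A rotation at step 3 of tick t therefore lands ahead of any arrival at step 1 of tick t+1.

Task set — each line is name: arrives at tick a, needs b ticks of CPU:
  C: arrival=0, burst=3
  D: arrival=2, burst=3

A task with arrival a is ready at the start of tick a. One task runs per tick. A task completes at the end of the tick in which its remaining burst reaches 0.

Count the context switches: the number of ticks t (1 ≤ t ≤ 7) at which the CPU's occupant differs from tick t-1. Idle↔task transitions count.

t=0: queue=[C] q_used=0 → run C
t=1: queue=[C] q_used=1 → run C
t=2: queue=[C,D] q_used=2 → run C
t=3: queue=[D] q_used=0 → run D
t=4: queue=[D] q_used=1 → run D
t=5: queue=[D] q_used=2 → run D
t=6: (idle)
t=7: (idle)

context switches = 2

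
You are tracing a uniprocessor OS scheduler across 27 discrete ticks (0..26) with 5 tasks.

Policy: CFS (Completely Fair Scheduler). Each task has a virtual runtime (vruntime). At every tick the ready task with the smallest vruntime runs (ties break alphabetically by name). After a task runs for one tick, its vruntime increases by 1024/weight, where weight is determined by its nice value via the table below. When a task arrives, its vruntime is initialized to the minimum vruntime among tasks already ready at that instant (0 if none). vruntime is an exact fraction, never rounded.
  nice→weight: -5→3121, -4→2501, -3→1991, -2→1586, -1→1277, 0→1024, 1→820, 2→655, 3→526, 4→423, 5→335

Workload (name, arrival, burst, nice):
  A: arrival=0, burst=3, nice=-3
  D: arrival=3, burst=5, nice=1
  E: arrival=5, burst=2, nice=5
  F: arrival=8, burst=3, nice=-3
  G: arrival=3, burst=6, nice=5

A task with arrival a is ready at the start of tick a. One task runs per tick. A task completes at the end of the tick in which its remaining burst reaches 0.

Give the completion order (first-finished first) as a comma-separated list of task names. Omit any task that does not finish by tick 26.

t=0: vr[A=0] → run A
t=1: vr[A=1024/1991] → run A
t=2: vr[A=2048/1991] → run A
t=3: vr[D=0 G=0] → run D
t=4: vr[D=256/205 G=0] → run G
t=5: vr[D=256/205 E=256/205 G=1024/335] → run D
t=6: vr[D=512/205 E=256/205 G=1024/335] → run E
t=7: vr[D=512/205 E=59136/13735 G=1024/335] → run D
t=8: vr[D=768/205 E=59136/13735 F=1024/335 G=1024/335] → run F
t=9: vr[D=768/205 E=59136/13735 F=2381824/666985 G=1024/335] → run G
t=10: vr[D=768/205 E=59136/13735 F=2381824/666985 G=2048/335] → run F
t=11: vr[D=768/205 E=59136/13735 F=2724864/666985 G=2048/335] → run D
t=12: vr[D=1024/205 E=59136/13735 F=2724864/666985 G=2048/335] → run F
t=13: vr[D=1024/205 E=59136/13735 G=2048/335] → run E
t=14: vr[D=1024/205 G=2048/335] → run D
t=15: vr[G=2048/335] → run G
t=16: vr[G=3072/335] → run G
t=17: vr[G=4096/335] → run G
t=18: vr[G=1024/67] → run G
t=19: (idle)
t=20: (idle)
t=21: (idle)
t=22: (idle)
t=23: (idle)
t=24: (idle)
t=25: (idle)
t=26: (idle)

completion order = A, F, E, D, G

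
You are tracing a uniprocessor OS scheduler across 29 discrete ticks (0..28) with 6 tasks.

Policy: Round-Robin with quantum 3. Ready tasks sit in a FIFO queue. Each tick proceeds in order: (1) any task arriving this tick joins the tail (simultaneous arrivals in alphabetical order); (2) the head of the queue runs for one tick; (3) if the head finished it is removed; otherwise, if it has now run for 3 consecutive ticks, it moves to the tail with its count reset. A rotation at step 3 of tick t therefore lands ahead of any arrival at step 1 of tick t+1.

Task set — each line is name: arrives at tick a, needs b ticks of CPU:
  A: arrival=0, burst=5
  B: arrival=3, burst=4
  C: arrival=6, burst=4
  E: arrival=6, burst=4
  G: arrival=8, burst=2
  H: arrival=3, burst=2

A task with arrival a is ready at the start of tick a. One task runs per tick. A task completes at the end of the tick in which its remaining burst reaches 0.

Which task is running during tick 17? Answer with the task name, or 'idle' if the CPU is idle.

running at tick 17 = G

t=0: queue=[A] q_used=0 → run A
t=1: queue=[A] q_used=1 → run A
t=2: queue=[A] q_used=2 → run A
t=3: queue=[A,B,H] q_used=0 → run A
t=4: queue=[A,B,H] q_used=1 → run A
t=5: queue=[B,H] q_used=0 → run B
t=6: queue=[B,H,C,E] q_used=1 → run B
t=7: queue=[B,H,C,E] q_used=2 → run B
t=8: queue=[H,C,E,B,G] q_used=0 → run H
t=9: queue=[H,C,E,B,G] q_used=1 → run H
t=10: queue=[C,E,B,G] q_used=0 → run C
t=11: queue=[C,E,B,G] q_used=1 → run C
t=12: queue=[C,E,B,G] q_used=2 → run C
t=13: queue=[E,B,G,C] q_used=0 → run E
t=14: queue=[E,B,G,C] q_used=1 → run E
t=15: queue=[E,B,G,C] q_used=2 → run E
t=16: queue=[B,G,C,E] q_used=0 → run B
t=17: queue=[G,C,E] q_used=0 → run G
t=18: queue=[G,C,E] q_used=1 → run G
t=19: queue=[C,E] q_used=0 → run C
t=20: queue=[E] q_used=0 → run E
t=21: (idle)
t=22: (idle)
t=23: (idle)
t=24: (idle)
t=25: (idle)
t=26: (idle)
t=27: (idle)
t=28: (idle)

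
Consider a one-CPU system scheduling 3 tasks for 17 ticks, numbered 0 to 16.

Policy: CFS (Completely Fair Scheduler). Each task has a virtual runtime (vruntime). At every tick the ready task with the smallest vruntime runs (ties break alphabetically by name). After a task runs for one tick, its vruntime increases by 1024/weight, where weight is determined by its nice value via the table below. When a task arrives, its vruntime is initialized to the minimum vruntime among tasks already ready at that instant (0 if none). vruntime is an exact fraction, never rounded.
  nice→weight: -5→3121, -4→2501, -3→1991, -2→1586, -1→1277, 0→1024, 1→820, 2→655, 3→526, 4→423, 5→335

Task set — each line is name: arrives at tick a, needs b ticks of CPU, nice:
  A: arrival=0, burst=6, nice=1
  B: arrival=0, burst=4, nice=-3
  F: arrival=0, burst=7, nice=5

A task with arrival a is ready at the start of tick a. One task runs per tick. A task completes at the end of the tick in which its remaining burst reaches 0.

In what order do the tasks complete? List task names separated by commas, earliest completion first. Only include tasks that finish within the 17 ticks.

t=0: vr[A=0 B=0 F=0] → run A
t=1: vr[A=256/205 B=0 F=0] → run B
t=2: vr[A=256/205 B=1024/1991 F=0] → run F
t=3: vr[A=256/205 B=1024/1991 F=1024/335] → run B
t=4: vr[A=256/205 B=2048/1991 F=1024/335] → run B
t=5: vr[A=256/205 B=3072/1991 F=1024/335] → run A
t=6: vr[A=512/205 B=3072/1991 F=1024/335] → run B
t=7: vr[A=512/205 F=1024/335] → run A
t=8: vr[A=768/205 F=1024/335] → run F
t=9: vr[A=768/205 F=2048/335] → run A
t=10: vr[A=1024/205 F=2048/335] → run A
t=11: vr[A=256/41 F=2048/335] → run F
t=12: vr[A=256/41 F=3072/335] → run A
t=13: vr[F=3072/335] → run F
t=14: vr[F=4096/335] → run F
t=15: vr[F=1024/67] → run F
t=16: vr[F=6144/335] → run F

completion order = B, A, F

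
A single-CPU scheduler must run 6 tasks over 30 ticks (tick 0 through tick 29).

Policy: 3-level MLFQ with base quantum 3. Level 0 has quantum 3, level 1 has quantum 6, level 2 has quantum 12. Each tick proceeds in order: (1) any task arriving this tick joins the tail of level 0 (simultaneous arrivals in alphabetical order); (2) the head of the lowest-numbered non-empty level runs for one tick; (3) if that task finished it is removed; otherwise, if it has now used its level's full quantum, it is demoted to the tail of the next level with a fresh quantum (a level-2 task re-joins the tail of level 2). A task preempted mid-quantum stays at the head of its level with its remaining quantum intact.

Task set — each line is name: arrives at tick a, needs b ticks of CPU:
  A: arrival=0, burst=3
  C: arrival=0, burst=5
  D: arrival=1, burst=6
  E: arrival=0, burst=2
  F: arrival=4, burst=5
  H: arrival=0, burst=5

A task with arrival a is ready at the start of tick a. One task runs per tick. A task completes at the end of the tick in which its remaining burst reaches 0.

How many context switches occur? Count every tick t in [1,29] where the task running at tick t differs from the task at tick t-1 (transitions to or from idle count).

context switches = 10

t=0: L0/L1/L2 = ACEH/-/- → run A
t=1: L0/L1/L2 = ACEHD/-/- → run A
t=2: L0/L1/L2 = ACEHD/-/- → run A
t=3: L0/L1/L2 = CEHD/-/- → run C
t=4: L0/L1/L2 = CEHDF/-/- → run C
t=5: L0/L1/L2 = CEHDF/-/- → run C
t=6: L0/L1/L2 = EHDF/C/- → run E
t=7: L0/L1/L2 = EHDF/C/- → run E
t=8: L0/L1/L2 = HDF/C/- → run H
t=9: L0/L1/L2 = HDF/C/- → run H
t=10: L0/L1/L2 = HDF/C/- → run H
t=11: L0/L1/L2 = DF/CH/- → run D
t=12: L0/L1/L2 = DF/CH/- → run D
t=13: L0/L1/L2 = DF/CH/- → run D
t=14: L0/L1/L2 = F/CHD/- → run F
t=15: L0/L1/L2 = F/CHD/- → run F
t=16: L0/L1/L2 = F/CHD/- → run F
t=17: L0/L1/L2 = -/CHDF/- → run C
t=18: L0/L1/L2 = -/CHDF/- → run C
t=19: L0/L1/L2 = -/HDF/- → run H
t=20: L0/L1/L2 = -/HDF/- → run H
t=21: L0/L1/L2 = -/DF/- → run D
t=22: L0/L1/L2 = -/DF/- → run D
t=23: L0/L1/L2 = -/DF/- → run D
t=24: L0/L1/L2 = -/F/- → run F
t=25: L0/L1/L2 = -/F/- → run F
t=26: (idle)
t=27: (idle)
t=28: (idle)
t=29: (idle)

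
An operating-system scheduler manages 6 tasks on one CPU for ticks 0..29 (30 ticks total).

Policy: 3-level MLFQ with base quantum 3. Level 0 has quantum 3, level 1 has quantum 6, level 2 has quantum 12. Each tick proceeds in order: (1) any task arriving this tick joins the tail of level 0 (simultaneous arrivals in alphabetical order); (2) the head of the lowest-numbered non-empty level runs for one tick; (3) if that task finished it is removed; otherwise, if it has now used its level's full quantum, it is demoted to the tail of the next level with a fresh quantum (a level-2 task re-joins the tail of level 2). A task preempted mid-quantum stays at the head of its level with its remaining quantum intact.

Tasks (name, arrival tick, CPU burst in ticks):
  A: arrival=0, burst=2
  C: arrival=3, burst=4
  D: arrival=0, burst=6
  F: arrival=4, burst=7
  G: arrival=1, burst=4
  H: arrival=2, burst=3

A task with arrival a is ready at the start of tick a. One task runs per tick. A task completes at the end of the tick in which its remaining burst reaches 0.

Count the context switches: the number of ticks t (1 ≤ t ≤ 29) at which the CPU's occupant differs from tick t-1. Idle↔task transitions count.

t=0: L0/L1/L2 = AD/-/- → run A
t=1: L0/L1/L2 = ADG/-/- → run A
t=2: L0/L1/L2 = DGH/-/- → run D
t=3: L0/L1/L2 = DGHC/-/- → run D
t=4: L0/L1/L2 = DGHCF/-/- → run D
t=5: L0/L1/L2 = GHCF/D/- → run G
t=6: L0/L1/L2 = GHCF/D/- → run G
t=7: L0/L1/L2 = GHCF/D/- → run G
t=8: L0/L1/L2 = HCF/DG/- → run H
t=9: L0/L1/L2 = HCF/DG/- → run H
t=10: L0/L1/L2 = HCF/DG/- → run H
t=11: L0/L1/L2 = CF/DG/- → run C
t=12: L0/L1/L2 = CF/DG/- → run C
t=13: L0/L1/L2 = CF/DG/- → run C
t=14: L0/L1/L2 = F/DGC/- → run F
t=15: L0/L1/L2 = F/DGC/- → run F
t=16: L0/L1/L2 = F/DGC/- → run F
t=17: L0/L1/L2 = -/DGCF/- → run D
t=18: L0/L1/L2 = -/DGCF/- → run D
t=19: L0/L1/L2 = -/DGCF/- → run D
t=20: L0/L1/L2 = -/GCF/- → run G
t=21: L0/L1/L2 = -/CF/- → run C
t=22: L0/L1/L2 = -/F/- → run F
t=23: L0/L1/L2 = -/F/- → run F
t=24: L0/L1/L2 = -/F/- → run F
t=25: L0/L1/L2 = -/F/- → run F
t=26: (idle)
t=27: (idle)
t=28: (idle)
t=29: (idle)

context switches = 10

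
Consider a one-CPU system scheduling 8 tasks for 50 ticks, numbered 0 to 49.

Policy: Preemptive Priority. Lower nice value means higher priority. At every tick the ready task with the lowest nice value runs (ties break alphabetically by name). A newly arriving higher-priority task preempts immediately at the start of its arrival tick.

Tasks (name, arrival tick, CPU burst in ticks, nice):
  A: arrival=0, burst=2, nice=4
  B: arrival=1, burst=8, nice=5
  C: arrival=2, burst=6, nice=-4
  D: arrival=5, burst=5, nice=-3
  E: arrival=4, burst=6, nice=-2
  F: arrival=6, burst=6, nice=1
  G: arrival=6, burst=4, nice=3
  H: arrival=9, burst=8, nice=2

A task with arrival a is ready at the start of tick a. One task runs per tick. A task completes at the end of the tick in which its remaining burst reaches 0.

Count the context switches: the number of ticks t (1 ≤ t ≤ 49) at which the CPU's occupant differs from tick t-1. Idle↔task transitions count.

t=0: ready={A} → run A
t=1: ready={A,B} → run A
t=2: ready={B,C} → run C
t=3: ready={B,C} → run C
t=4: ready={B,C,E} → run C
t=5: ready={B,C,D,E} → run C
t=6: ready={B,C,D,E,F,G} → run C
t=7: ready={B,C,D,E,F,G} → run C
t=8: ready={B,D,E,F,G} → run D
t=9: ready={B,D,E,F,G,H} → run D
t=10: ready={B,D,E,F,G,H} → run D
t=11: ready={B,D,E,F,G,H} → run D
t=12: ready={B,D,E,F,G,H} → run D
t=13: ready={B,E,F,G,H} → run E
t=14: ready={B,E,F,G,H} → run E
t=15: ready={B,E,F,G,H} → run E
t=16: ready={B,E,F,G,H} → run E
t=17: ready={B,E,F,G,H} → run E
t=18: ready={B,E,F,G,H} → run E
t=19: ready={B,F,G,H} → run F
t=20: ready={B,F,G,H} → run F
t=21: ready={B,F,G,H} → run F
t=22: ready={B,F,G,H} → run F
t=23: ready={B,F,G,H} → run F
t=24: ready={B,F,G,H} → run F
t=25: ready={B,G,H} → run H
t=26: ready={B,G,H} → run H
t=27: ready={B,G,H} → run H
t=28: ready={B,G,H} → run H
t=29: ready={B,G,H} → run H
t=30: ready={B,G,H} → run H
t=31: ready={B,G,H} → run H
t=32: ready={B,G,H} → run H
t=33: ready={B,G} → run G
t=34: ready={B,G} → run G
t=35: ready={B,G} → run G
t=36: ready={B,G} → run G
t=37: ready={B} → run B
t=38: ready={B} → run B
t=39: ready={B} → run B
t=40: ready={B} → run B
t=41: ready={B} → run B
t=42: ready={B} → run B
t=43: ready={B} → run B
t=44: ready={B} → run B
t=45: (idle)
t=46: (idle)
t=47: (idle)
t=48: (idle)
t=49: (idle)

context switches = 8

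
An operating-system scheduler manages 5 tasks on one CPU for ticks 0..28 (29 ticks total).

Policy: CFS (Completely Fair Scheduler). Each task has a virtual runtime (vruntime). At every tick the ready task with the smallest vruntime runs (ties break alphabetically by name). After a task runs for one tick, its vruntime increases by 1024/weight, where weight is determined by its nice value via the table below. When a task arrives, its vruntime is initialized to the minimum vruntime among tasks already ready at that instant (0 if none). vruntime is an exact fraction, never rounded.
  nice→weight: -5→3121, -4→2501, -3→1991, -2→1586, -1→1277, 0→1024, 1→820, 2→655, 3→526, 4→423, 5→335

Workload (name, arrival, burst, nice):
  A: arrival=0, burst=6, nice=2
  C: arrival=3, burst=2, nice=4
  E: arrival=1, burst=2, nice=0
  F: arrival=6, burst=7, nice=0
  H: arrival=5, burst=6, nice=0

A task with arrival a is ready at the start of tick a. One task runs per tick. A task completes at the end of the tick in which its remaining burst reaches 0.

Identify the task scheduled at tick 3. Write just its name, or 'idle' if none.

running at tick 3 = C

t=0: vr[A=0] → run A
t=1: vr[A=1024/655 E=1024/655] → run A
t=2: vr[A=2048/655 E=1024/655] → run E
t=3: vr[A=2048/655 C=1679/655 E=1679/655] → run C
t=4: vr[A=2048/655 C=1380937/277065 E=1679/655] → run E
t=5: vr[A=2048/655 C=1380937/277065 H=2048/655] → run A
t=6: vr[A=3072/655 C=1380937/277065 F=2048/655 H=2048/655] → run F
t=7: vr[A=3072/655 C=1380937/277065 F=2703/655 H=2048/655] → run H
t=8: vr[A=3072/655 C=1380937/277065 F=2703/655 H=2703/655] → run F
t=9: vr[A=3072/655 C=1380937/277065 F=3358/655 H=2703/655] → run H
t=10: vr[A=3072/655 C=1380937/277065 F=3358/655 H=3358/655] → run A
t=11: vr[A=4096/655 C=1380937/277065 F=3358/655 H=3358/655] → run C
t=12: vr[A=4096/655 F=3358/655 H=3358/655] → run F
t=13: vr[A=4096/655 F=4013/655 H=3358/655] → run H
t=14: vr[A=4096/655 F=4013/655 H=4013/655] → run F
t=15: vr[A=4096/655 F=4668/655 H=4013/655] → run H
t=16: vr[A=4096/655 F=4668/655 H=4668/655] → run A
t=17: vr[A=1024/131 F=4668/655 H=4668/655] → run F
t=18: vr[A=1024/131 F=5323/655 H=4668/655] → run H
t=19: vr[A=1024/131 F=5323/655 H=5323/655] → run A
t=20: vr[F=5323/655 H=5323/655] → run F
t=21: vr[F=5978/655 H=5323/655] → run H
t=22: vr[F=5978/655] → run F
t=23: (idle)
t=24: (idle)
t=25: (idle)
t=26: (idle)
t=27: (idle)
t=28: (idle)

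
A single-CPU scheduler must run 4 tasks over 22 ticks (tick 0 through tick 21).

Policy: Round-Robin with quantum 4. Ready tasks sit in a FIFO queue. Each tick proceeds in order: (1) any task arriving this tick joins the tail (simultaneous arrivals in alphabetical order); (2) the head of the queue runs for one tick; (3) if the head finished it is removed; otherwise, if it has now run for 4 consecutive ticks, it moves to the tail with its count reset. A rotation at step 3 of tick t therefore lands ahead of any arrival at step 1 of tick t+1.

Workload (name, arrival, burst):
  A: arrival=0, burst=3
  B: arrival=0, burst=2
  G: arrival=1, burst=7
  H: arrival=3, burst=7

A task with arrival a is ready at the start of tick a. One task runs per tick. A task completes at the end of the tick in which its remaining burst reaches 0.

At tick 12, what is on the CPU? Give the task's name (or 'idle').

t=0: queue=[A,B] q_used=0 → run A
t=1: queue=[A,B,G] q_used=1 → run A
t=2: queue=[A,B,G] q_used=2 → run A
t=3: queue=[B,G,H] q_used=0 → run B
t=4: queue=[B,G,H] q_used=1 → run B
t=5: queue=[G,H] q_used=0 → run G
t=6: queue=[G,H] q_used=1 → run G
t=7: queue=[G,H] q_used=2 → run G
t=8: queue=[G,H] q_used=3 → run G
t=9: queue=[H,G] q_used=0 → run H
t=10: queue=[H,G] q_used=1 → run H
t=11: queue=[H,G] q_used=2 → run H
t=12: queue=[H,G] q_used=3 → run H
t=13: queue=[G,H] q_used=0 → run G
t=14: queue=[G,H] q_used=1 → run G
t=15: queue=[G,H] q_used=2 → run G
t=16: queue=[H] q_used=0 → run H
t=17: queue=[H] q_used=1 → run H
t=18: queue=[H] q_used=2 → run H
t=19: (idle)
t=20: (idle)
t=21: (idle)

running at tick 12 = H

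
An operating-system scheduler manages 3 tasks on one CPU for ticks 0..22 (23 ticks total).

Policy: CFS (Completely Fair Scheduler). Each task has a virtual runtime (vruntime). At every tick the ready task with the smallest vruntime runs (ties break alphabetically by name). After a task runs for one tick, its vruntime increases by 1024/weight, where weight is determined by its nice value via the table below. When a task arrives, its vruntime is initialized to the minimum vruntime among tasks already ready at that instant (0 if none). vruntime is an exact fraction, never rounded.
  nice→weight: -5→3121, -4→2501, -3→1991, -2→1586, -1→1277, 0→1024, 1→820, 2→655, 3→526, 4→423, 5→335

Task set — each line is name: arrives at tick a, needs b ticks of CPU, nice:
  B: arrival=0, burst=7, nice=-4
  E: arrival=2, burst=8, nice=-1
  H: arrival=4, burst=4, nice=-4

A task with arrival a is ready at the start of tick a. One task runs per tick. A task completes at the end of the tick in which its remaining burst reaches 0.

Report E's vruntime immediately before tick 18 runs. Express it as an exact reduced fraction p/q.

vruntime(E, start of tick 18) = 20542464/3193777

t=0: vr[B=0] → run B
t=1: vr[B=1024/2501] → run B
t=2: vr[B=2048/2501 E=2048/2501] → run B
t=3: vr[B=3072/2501 E=2048/2501] → run E
t=4: vr[B=3072/2501 E=5176320/3193777 H=3072/2501] → run B
t=5: vr[B=4096/2501 E=5176320/3193777 H=3072/2501] → run H
t=6: vr[B=4096/2501 E=5176320/3193777 H=4096/2501] → run E
t=7: vr[B=4096/2501 E=7737344/3193777 H=4096/2501] → run B
t=8: vr[B=5120/2501 E=7737344/3193777 H=4096/2501] → run H
t=9: vr[B=5120/2501 E=7737344/3193777 H=5120/2501] → run B
t=10: vr[B=6144/2501 E=7737344/3193777 H=5120/2501] → run H
t=11: vr[B=6144/2501 E=7737344/3193777 H=6144/2501] → run E
t=12: vr[B=6144/2501 E=10298368/3193777 H=6144/2501] → run B
t=13: vr[E=10298368/3193777 H=6144/2501] → run H
t=14: vr[E=10298368/3193777] → run E
t=15: vr[E=12859392/3193777] → run E
t=16: vr[E=15420416/3193777] → run E
t=17: vr[E=17981440/3193777] → run E
t=18: vr[E=20542464/3193777] → run E
t=19: (idle)
t=20: (idle)
t=21: (idle)
t=22: (idle)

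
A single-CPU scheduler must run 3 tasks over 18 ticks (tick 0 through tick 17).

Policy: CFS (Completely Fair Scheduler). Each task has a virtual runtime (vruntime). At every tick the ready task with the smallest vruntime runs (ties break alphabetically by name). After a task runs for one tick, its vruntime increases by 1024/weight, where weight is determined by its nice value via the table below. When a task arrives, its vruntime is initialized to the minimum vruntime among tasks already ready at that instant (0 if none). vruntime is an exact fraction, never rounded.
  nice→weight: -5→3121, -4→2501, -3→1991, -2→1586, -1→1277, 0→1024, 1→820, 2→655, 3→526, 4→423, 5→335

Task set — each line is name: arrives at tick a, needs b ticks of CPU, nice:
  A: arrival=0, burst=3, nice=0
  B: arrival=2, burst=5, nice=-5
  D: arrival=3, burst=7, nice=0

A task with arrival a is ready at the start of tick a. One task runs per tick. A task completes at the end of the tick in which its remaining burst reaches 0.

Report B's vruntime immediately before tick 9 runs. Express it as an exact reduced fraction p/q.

vruntime(B, start of tick 9) = 10338/3121

t=0: vr[A=0] → run A
t=1: vr[A=1] → run A
t=2: vr[A=2 B=2] → run A
t=3: vr[B=2 D=2] → run B
t=4: vr[B=7266/3121 D=2] → run D
t=5: vr[B=7266/3121 D=3] → run B
t=6: vr[B=8290/3121 D=3] → run B
t=7: vr[B=9314/3121 D=3] → run B
t=8: vr[B=10338/3121 D=3] → run D
t=9: vr[B=10338/3121 D=4] → run B
t=10: vr[D=4] → run D
t=11: vr[D=5] → run D
t=12: vr[D=6] → run D
t=13: vr[D=7] → run D
t=14: vr[D=8] → run D
t=15: (idle)
t=16: (idle)
t=17: (idle)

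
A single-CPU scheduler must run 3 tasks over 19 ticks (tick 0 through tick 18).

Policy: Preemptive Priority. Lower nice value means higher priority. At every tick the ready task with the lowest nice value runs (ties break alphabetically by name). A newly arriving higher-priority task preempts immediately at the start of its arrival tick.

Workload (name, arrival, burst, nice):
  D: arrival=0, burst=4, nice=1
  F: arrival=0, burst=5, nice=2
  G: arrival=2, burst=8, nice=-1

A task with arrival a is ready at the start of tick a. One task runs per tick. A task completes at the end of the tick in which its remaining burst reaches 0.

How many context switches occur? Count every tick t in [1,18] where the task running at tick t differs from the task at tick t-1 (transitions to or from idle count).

t=0: ready={D,F} → run D
t=1: ready={D,F} → run D
t=2: ready={D,F,G} → run G
t=3: ready={D,F,G} → run G
t=4: ready={D,F,G} → run G
t=5: ready={D,F,G} → run G
t=6: ready={D,F,G} → run G
t=7: ready={D,F,G} → run G
t=8: ready={D,F,G} → run G
t=9: ready={D,F,G} → run G
t=10: ready={D,F} → run D
t=11: ready={D,F} → run D
t=12: ready={F} → run F
t=13: ready={F} → run F
t=14: ready={F} → run F
t=15: ready={F} → run F
t=16: ready={F} → run F
t=17: (idle)
t=18: (idle)

context switches = 4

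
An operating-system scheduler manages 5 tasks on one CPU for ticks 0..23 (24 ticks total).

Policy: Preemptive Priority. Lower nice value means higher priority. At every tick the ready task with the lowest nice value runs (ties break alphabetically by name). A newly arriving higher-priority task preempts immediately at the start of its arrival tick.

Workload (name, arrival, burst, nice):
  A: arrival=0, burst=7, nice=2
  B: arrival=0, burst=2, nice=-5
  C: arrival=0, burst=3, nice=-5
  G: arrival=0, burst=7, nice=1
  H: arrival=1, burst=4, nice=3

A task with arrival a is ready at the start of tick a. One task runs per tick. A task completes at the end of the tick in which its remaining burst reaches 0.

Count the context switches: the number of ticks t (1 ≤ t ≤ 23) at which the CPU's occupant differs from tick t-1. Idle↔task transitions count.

context switches = 5

t=0: ready={A,B,C,G} → run B
t=1: ready={A,B,C,G,H} → run B
t=2: ready={A,C,G,H} → run C
t=3: ready={A,C,G,H} → run C
t=4: ready={A,C,G,H} → run C
t=5: ready={A,G,H} → run G
t=6: ready={A,G,H} → run G
t=7: ready={A,G,H} → run G
t=8: ready={A,G,H} → run G
t=9: ready={A,G,H} → run G
t=10: ready={A,G,H} → run G
t=11: ready={A,G,H} → run G
t=12: ready={A,H} → run A
t=13: ready={A,H} → run A
t=14: ready={A,H} → run A
t=15: ready={A,H} → run A
t=16: ready={A,H} → run A
t=17: ready={A,H} → run A
t=18: ready={A,H} → run A
t=19: ready={H} → run H
t=20: ready={H} → run H
t=21: ready={H} → run H
t=22: ready={H} → run H
t=23: (idle)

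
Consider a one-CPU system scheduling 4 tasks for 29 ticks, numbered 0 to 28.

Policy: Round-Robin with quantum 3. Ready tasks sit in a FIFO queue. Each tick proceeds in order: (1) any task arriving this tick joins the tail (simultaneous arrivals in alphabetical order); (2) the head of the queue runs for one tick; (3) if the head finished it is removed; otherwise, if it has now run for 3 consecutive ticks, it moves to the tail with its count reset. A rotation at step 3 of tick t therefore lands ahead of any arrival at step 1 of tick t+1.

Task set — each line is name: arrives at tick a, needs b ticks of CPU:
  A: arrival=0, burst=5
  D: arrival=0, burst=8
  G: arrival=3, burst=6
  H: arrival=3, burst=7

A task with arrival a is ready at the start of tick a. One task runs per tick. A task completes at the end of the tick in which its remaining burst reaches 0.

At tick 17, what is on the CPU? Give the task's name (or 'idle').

running at tick 17 = G

t=0: queue=[A,D] q_used=0 → run A
t=1: queue=[A,D] q_used=1 → run A
t=2: queue=[A,D] q_used=2 → run A
t=3: queue=[D,A,G,H] q_used=0 → run D
t=4: queue=[D,A,G,H] q_used=1 → run D
t=5: queue=[D,A,G,H] q_used=2 → run D
t=6: queue=[A,G,H,D] q_used=0 → run A
t=7: queue=[A,G,H,D] q_used=1 → run A
t=8: queue=[G,H,D] q_used=0 → run G
t=9: queue=[G,H,D] q_used=1 → run G
t=10: queue=[G,H,D] q_used=2 → run G
t=11: queue=[H,D,G] q_used=0 → run H
t=12: queue=[H,D,G] q_used=1 → run H
t=13: queue=[H,D,G] q_used=2 → run H
t=14: queue=[D,G,H] q_used=0 → run D
t=15: queue=[D,G,H] q_used=1 → run D
t=16: queue=[D,G,H] q_used=2 → run D
t=17: queue=[G,H,D] q_used=0 → run G
t=18: queue=[G,H,D] q_used=1 → run G
t=19: queue=[G,H,D] q_used=2 → run G
t=20: queue=[H,D] q_used=0 → run H
t=21: queue=[H,D] q_used=1 → run H
t=22: queue=[H,D] q_used=2 → run H
t=23: queue=[D,H] q_used=0 → run D
t=24: queue=[D,H] q_used=1 → run D
t=25: queue=[H] q_used=0 → run H
t=26: (idle)
t=27: (idle)
t=28: (idle)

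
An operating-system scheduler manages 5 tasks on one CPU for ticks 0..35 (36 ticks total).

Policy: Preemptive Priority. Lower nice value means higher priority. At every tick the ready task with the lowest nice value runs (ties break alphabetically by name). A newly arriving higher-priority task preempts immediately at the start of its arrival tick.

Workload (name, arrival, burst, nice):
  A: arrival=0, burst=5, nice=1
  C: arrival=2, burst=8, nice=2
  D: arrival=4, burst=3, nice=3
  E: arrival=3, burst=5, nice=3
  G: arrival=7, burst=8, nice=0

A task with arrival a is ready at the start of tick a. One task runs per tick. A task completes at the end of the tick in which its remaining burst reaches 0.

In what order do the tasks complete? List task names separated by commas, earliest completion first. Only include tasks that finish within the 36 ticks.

completion order = A, G, C, D, E

t=0: ready={A} → run A
t=1: ready={A} → run A
t=2: ready={A,C} → run A
t=3: ready={A,C,E} → run A
t=4: ready={A,C,D,E} → run A
t=5: ready={C,D,E} → run C
t=6: ready={C,D,E} → run C
t=7: ready={C,D,E,G} → run G
t=8: ready={C,D,E,G} → run G
t=9: ready={C,D,E,G} → run G
t=10: ready={C,D,E,G} → run G
t=11: ready={C,D,E,G} → run G
t=12: ready={C,D,E,G} → run G
t=13: ready={C,D,E,G} → run G
t=14: ready={C,D,E,G} → run G
t=15: ready={C,D,E} → run C
t=16: ready={C,D,E} → run C
t=17: ready={C,D,E} → run C
t=18: ready={C,D,E} → run C
t=19: ready={C,D,E} → run C
t=20: ready={C,D,E} → run C
t=21: ready={D,E} → run D
t=22: ready={D,E} → run D
t=23: ready={D,E} → run D
t=24: ready={E} → run E
t=25: ready={E} → run E
t=26: ready={E} → run E
t=27: ready={E} → run E
t=28: ready={E} → run E
t=29: (idle)
t=30: (idle)
t=31: (idle)
t=32: (idle)
t=33: (idle)
t=34: (idle)
t=35: (idle)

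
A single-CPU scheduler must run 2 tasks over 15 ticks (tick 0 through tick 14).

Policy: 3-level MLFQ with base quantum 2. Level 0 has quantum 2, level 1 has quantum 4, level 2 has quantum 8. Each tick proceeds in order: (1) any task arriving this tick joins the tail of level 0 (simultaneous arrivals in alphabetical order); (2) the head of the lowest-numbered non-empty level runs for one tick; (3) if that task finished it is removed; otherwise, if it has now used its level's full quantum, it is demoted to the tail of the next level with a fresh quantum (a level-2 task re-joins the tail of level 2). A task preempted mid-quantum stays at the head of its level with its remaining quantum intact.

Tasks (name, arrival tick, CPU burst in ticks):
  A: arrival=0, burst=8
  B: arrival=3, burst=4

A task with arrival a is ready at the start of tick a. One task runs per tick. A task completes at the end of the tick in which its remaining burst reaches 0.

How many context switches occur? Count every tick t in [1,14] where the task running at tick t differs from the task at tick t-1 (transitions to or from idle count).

context switches = 5

t=0: L0/L1/L2 = A/-/- → run A
t=1: L0/L1/L2 = A/-/- → run A
t=2: L0/L1/L2 = -/A/- → run A
t=3: L0/L1/L2 = B/A/- → run B
t=4: L0/L1/L2 = B/A/- → run B
t=5: L0/L1/L2 = -/AB/- → run A
t=6: L0/L1/L2 = -/AB/- → run A
t=7: L0/L1/L2 = -/AB/- → run A
t=8: L0/L1/L2 = -/B/A → run B
t=9: L0/L1/L2 = -/B/A → run B
t=10: L0/L1/L2 = -/-/A → run A
t=11: L0/L1/L2 = -/-/A → run A
t=12: (idle)
t=13: (idle)
t=14: (idle)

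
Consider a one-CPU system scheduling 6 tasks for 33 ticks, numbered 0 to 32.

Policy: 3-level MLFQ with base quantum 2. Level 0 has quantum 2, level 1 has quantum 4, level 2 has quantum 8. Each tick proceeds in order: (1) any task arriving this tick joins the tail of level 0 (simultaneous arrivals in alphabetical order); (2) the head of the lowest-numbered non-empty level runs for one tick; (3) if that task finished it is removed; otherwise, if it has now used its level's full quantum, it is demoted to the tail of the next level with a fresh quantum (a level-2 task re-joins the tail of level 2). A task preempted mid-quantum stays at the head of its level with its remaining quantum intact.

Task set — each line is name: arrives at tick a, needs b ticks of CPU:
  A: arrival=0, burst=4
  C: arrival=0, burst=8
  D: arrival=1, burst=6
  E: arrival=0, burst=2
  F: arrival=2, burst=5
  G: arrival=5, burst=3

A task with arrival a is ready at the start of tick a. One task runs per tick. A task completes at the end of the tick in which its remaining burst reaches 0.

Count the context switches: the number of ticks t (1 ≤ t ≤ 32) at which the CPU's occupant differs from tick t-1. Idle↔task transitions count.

context switches = 12

t=0: L0/L1/L2 = ACE/-/- → run A
t=1: L0/L1/L2 = ACED/-/- → run A
t=2: L0/L1/L2 = CEDF/A/- → run C
t=3: L0/L1/L2 = CEDF/A/- → run C
t=4: L0/L1/L2 = EDF/AC/- → run E
t=5: L0/L1/L2 = EDFG/AC/- → run E
t=6: L0/L1/L2 = DFG/AC/- → run D
t=7: L0/L1/L2 = DFG/AC/- → run D
t=8: L0/L1/L2 = FG/ACD/- → run F
t=9: L0/L1/L2 = FG/ACD/- → run F
t=10: L0/L1/L2 = G/ACDF/- → run G
t=11: L0/L1/L2 = G/ACDF/- → run G
t=12: L0/L1/L2 = -/ACDFG/- → run A
t=13: L0/L1/L2 = -/ACDFG/- → run A
t=14: L0/L1/L2 = -/CDFG/- → run C
t=15: L0/L1/L2 = -/CDFG/- → run C
t=16: L0/L1/L2 = -/CDFG/- → run C
t=17: L0/L1/L2 = -/CDFG/- → run C
t=18: L0/L1/L2 = -/DFG/C → run D
t=19: L0/L1/L2 = -/DFG/C → run D
t=20: L0/L1/L2 = -/DFG/C → run D
t=21: L0/L1/L2 = -/DFG/C → run D
t=22: L0/L1/L2 = -/FG/C → run F
t=23: L0/L1/L2 = -/FG/C → run F
t=24: L0/L1/L2 = -/FG/C → run F
t=25: L0/L1/L2 = -/G/C → run G
t=26: L0/L1/L2 = -/-/C → run C
t=27: L0/L1/L2 = -/-/C → run C
t=28: (idle)
t=29: (idle)
t=30: (idle)
t=31: (idle)
t=32: (idle)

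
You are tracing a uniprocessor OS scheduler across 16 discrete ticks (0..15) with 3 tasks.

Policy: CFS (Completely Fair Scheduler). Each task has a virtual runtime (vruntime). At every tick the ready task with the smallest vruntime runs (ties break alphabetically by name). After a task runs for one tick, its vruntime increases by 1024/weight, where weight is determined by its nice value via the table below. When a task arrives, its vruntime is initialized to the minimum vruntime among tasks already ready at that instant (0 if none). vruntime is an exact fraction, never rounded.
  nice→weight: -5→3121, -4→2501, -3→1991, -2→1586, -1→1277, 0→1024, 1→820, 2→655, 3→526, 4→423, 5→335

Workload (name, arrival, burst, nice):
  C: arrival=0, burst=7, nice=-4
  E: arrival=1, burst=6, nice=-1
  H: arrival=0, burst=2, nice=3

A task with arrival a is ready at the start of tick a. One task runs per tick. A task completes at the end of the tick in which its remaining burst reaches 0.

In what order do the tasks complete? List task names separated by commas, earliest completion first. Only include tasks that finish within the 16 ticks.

t=0: vr[C=0 H=0] → run C
t=1: vr[C=1024/2501 E=0 H=0] → run E
t=2: vr[C=1024/2501 E=1024/1277 H=0] → run H
t=3: vr[C=1024/2501 E=1024/1277 H=512/263] → run C
t=4: vr[C=2048/2501 E=1024/1277 H=512/263] → run E
t=5: vr[C=2048/2501 E=2048/1277 H=512/263] → run C
t=6: vr[C=3072/2501 E=2048/1277 H=512/263] → run C
t=7: vr[C=4096/2501 E=2048/1277 H=512/263] → run E
t=8: vr[C=4096/2501 E=3072/1277 H=512/263] → run C
t=9: vr[C=5120/2501 E=3072/1277 H=512/263] → run H
t=10: vr[C=5120/2501 E=3072/1277] → run C
t=11: vr[C=6144/2501 E=3072/1277] → run E
t=12: vr[C=6144/2501 E=4096/1277] → run C
t=13: vr[E=4096/1277] → run E
t=14: vr[E=5120/1277] → run E
t=15: (idle)

completion order = H, C, E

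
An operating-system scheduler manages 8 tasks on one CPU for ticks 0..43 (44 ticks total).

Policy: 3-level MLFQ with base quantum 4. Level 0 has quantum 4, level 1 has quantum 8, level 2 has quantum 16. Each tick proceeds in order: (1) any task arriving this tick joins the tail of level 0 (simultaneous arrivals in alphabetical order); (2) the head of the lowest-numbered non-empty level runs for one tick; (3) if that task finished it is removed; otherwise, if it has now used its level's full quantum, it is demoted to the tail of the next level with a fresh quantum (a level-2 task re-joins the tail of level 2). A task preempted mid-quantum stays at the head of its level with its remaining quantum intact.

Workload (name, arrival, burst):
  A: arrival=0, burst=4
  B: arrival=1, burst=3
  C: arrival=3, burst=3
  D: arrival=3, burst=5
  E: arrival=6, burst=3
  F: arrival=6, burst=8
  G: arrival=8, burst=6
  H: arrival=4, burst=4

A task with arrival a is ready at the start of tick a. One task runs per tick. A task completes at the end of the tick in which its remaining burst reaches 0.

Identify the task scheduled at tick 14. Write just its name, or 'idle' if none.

t=0: L0/L1/L2 = A/-/- → run A
t=1: L0/L1/L2 = AB/-/- → run A
t=2: L0/L1/L2 = AB/-/- → run A
t=3: L0/L1/L2 = ABCD/-/- → run A
t=4: L0/L1/L2 = BCDH/-/- → run B
t=5: L0/L1/L2 = BCDH/-/- → run B
t=6: L0/L1/L2 = BCDHEF/-/- → run B
t=7: L0/L1/L2 = CDHEF/-/- → run C
t=8: L0/L1/L2 = CDHEFG/-/- → run C
t=9: L0/L1/L2 = CDHEFG/-/- → run C
t=10: L0/L1/L2 = DHEFG/-/- → run D
t=11: L0/L1/L2 = DHEFG/-/- → run D
t=12: L0/L1/L2 = DHEFG/-/- → run D
t=13: L0/L1/L2 = DHEFG/-/- → run D
t=14: L0/L1/L2 = HEFG/D/- → run H
t=15: L0/L1/L2 = HEFG/D/- → run H
t=16: L0/L1/L2 = HEFG/D/- → run H
t=17: L0/L1/L2 = HEFG/D/- → run H
t=18: L0/L1/L2 = EFG/D/- → run E
t=19: L0/L1/L2 = EFG/D/- → run E
t=20: L0/L1/L2 = EFG/D/- → run E
t=21: L0/L1/L2 = FG/D/- → run F
t=22: L0/L1/L2 = FG/D/- → run F
t=23: L0/L1/L2 = FG/D/- → run F
t=24: L0/L1/L2 = FG/D/- → run F
t=25: L0/L1/L2 = G/DF/- → run G
t=26: L0/L1/L2 = G/DF/- → run G
t=27: L0/L1/L2 = G/DF/- → run G
t=28: L0/L1/L2 = G/DF/- → run G
t=29: L0/L1/L2 = -/DFG/- → run D
t=30: L0/L1/L2 = -/FG/- → run F
t=31: L0/L1/L2 = -/FG/- → run F
t=32: L0/L1/L2 = -/FG/- → run F
t=33: L0/L1/L2 = -/FG/- → run F
t=34: L0/L1/L2 = -/G/- → run G
t=35: L0/L1/L2 = -/G/- → run G
t=36: (idle)
t=37: (idle)
t=38: (idle)
t=39: (idle)
t=40: (idle)
t=41: (idle)
t=42: (idle)
t=43: (idle)

running at tick 14 = H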